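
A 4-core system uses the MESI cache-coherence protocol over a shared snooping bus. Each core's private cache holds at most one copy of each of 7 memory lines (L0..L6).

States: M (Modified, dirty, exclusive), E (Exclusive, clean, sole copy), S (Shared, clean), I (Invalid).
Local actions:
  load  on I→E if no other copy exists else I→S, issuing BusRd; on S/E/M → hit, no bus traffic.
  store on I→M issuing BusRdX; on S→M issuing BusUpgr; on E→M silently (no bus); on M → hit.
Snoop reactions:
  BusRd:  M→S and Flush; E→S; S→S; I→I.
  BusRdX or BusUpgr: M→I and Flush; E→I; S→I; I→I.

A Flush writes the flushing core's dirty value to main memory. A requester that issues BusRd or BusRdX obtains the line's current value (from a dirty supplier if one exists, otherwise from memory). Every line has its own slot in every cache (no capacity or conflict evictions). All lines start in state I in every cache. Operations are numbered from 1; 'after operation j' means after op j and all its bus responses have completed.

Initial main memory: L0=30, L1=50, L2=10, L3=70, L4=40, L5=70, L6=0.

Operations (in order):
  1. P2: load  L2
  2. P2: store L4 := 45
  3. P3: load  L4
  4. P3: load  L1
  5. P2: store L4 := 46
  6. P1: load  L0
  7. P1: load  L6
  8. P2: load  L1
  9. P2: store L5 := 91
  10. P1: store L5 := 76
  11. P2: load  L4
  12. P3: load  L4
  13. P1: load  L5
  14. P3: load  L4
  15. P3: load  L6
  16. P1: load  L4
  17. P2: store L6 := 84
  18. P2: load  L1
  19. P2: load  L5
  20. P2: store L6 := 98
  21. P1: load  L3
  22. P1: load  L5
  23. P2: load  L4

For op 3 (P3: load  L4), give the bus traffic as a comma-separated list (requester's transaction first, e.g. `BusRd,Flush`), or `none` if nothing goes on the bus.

step 1: P2: load  L2  ⟶  IIEI  (L2)  txn=BusRd  M[L2]=10
step 2: P2: store L4 := 45  ⟶  IIMI  (L4)  txn=BusRdX  M[L4]=40
step 3: P3: load  L4  ⟶  IISS  (L4)  txn=BusRd+Flush  M[L4]=45
step 4: P3: load  L1  ⟶  IIIE  (L1)  txn=BusRd  M[L1]=50
step 5: P2: store L4 := 46  ⟶  IIMI  (L4)  txn=BusUpgr  M[L4]=45
step 6: P1: load  L0  ⟶  IEII  (L0)  txn=BusRd  M[L0]=30
step 7: P1: load  L6  ⟶  IEII  (L6)  txn=BusRd  M[L6]=0
step 8: P2: load  L1  ⟶  IISS  (L1)  txn=BusRd  M[L1]=50
step 9: P2: store L5 := 91  ⟶  IIMI  (L5)  txn=BusRdX  M[L5]=70
step 10: P1: store L5 := 76  ⟶  IMII  (L5)  txn=BusRdX+Flush  M[L5]=91
step 11: P2: load  L4  ⟶  IIMI  (L4)  txn=∅  M[L4]=45
step 12: P3: load  L4  ⟶  IISS  (L4)  txn=BusRd+Flush  M[L4]=46
step 13: P1: load  L5  ⟶  IMII  (L5)  txn=∅  M[L5]=91
step 14: P3: load  L4  ⟶  IISS  (L4)  txn=∅  M[L4]=46
step 15: P3: load  L6  ⟶  ISIS  (L6)  txn=BusRd  M[L6]=0
step 16: P1: load  L4  ⟶  ISSS  (L4)  txn=BusRd  M[L4]=46
step 17: P2: store L6 := 84  ⟶  IIMI  (L6)  txn=BusRdX  M[L6]=0
step 18: P2: load  L1  ⟶  IISS  (L1)  txn=∅  M[L1]=50
step 19: P2: load  L5  ⟶  ISSI  (L5)  txn=BusRd+Flush  M[L5]=76
step 20: P2: store L6 := 98  ⟶  IIMI  (L6)  txn=∅  M[L6]=0
step 21: P1: load  L3  ⟶  IEII  (L3)  txn=BusRd  M[L3]=70
step 22: P1: load  L5  ⟶  ISSI  (L5)  txn=∅  M[L5]=76
step 23: P2: load  L4  ⟶  ISSS  (L4)  txn=∅  M[L4]=46

bus = BusRd,Flush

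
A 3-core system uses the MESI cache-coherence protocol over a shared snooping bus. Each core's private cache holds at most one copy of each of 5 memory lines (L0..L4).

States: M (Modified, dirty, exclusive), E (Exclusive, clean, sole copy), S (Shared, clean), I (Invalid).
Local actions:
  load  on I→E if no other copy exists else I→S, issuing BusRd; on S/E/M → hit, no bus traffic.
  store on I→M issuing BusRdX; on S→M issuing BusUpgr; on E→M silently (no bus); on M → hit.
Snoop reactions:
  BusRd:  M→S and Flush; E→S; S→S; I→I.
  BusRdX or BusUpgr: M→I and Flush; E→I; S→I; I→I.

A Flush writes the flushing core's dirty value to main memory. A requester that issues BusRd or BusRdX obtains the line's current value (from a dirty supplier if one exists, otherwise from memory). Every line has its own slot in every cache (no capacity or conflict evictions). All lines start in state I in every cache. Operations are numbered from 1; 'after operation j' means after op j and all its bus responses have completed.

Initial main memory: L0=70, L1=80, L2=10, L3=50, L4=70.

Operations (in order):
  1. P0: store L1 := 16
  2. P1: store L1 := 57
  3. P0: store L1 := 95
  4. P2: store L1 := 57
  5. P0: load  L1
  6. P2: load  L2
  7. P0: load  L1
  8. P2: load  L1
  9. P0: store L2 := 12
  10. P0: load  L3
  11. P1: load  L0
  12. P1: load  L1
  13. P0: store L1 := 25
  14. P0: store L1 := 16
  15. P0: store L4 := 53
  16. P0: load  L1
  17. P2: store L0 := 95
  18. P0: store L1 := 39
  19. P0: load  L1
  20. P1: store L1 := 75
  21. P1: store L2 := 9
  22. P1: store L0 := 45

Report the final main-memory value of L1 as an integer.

step 1: P0: store L1 := 16  ⟶  MII  (L1)  txn=BusRdX  M[L1]=80
step 2: P1: store L1 := 57  ⟶  IMI  (L1)  txn=BusRdX+Flush  M[L1]=16
step 3: P0: store L1 := 95  ⟶  MII  (L1)  txn=BusRdX+Flush  M[L1]=57
step 4: P2: store L1 := 57  ⟶  IIM  (L1)  txn=BusRdX+Flush  M[L1]=95
step 5: P0: load  L1  ⟶  SIS  (L1)  txn=BusRd+Flush  M[L1]=57
step 6: P2: load  L2  ⟶  IIE  (L2)  txn=BusRd  M[L2]=10
step 7: P0: load  L1  ⟶  SIS  (L1)  txn=∅  M[L1]=57
step 8: P2: load  L1  ⟶  SIS  (L1)  txn=∅  M[L1]=57
step 9: P0: store L2 := 12  ⟶  MII  (L2)  txn=BusRdX  M[L2]=10
step 10: P0: load  L3  ⟶  EII  (L3)  txn=BusRd  M[L3]=50
step 11: P1: load  L0  ⟶  IEI  (L0)  txn=BusRd  M[L0]=70
step 12: P1: load  L1  ⟶  SSS  (L1)  txn=BusRd  M[L1]=57
step 13: P0: store L1 := 25  ⟶  MII  (L1)  txn=BusUpgr  M[L1]=57
step 14: P0: store L1 := 16  ⟶  MII  (L1)  txn=∅  M[L1]=57
step 15: P0: store L4 := 53  ⟶  MII  (L4)  txn=BusRdX  M[L4]=70
step 16: P0: load  L1  ⟶  MII  (L1)  txn=∅  M[L1]=57
step 17: P2: store L0 := 95  ⟶  IIM  (L0)  txn=BusRdX  M[L0]=70
step 18: P0: store L1 := 39  ⟶  MII  (L1)  txn=∅  M[L1]=57
step 19: P0: load  L1  ⟶  MII  (L1)  txn=∅  M[L1]=57
step 20: P1: store L1 := 75  ⟶  IMI  (L1)  txn=BusRdX+Flush  M[L1]=39
step 21: P1: store L2 := 9  ⟶  IMI  (L2)  txn=BusRdX+Flush  M[L2]=12
step 22: P1: store L0 := 45  ⟶  IMI  (L0)  txn=BusRdX+Flush  M[L0]=95

memory[L1] = 39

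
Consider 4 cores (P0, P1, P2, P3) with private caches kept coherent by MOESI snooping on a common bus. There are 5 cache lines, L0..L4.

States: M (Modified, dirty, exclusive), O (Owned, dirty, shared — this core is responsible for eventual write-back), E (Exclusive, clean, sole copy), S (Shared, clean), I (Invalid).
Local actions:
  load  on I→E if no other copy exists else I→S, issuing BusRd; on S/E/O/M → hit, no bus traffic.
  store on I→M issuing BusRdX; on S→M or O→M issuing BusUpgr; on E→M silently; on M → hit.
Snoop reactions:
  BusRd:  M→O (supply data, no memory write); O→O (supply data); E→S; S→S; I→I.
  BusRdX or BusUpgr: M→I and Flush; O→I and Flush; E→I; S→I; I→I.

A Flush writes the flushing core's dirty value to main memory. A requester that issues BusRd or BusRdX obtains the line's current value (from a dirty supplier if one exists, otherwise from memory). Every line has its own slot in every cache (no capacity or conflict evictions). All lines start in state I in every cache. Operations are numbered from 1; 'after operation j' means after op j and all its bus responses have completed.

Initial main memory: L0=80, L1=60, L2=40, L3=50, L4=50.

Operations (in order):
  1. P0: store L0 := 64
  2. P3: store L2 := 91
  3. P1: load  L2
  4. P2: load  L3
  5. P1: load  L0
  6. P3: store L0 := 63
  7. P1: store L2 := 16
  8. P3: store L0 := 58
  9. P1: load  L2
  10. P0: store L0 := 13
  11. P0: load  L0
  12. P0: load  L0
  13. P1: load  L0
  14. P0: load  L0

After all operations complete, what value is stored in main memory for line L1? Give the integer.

memory[L1] = 60

step 1: P0: store L0 := 64  ⟶  MIII  (L0)  txn=BusRdX  M[L0]=80
step 2: P3: store L2 := 91  ⟶  IIIM  (L2)  txn=BusRdX  M[L2]=40
step 3: P1: load  L2  ⟶  ISIO  (L2)  txn=BusRd  M[L2]=40
step 4: P2: load  L3  ⟶  IIEI  (L3)  txn=BusRd  M[L3]=50
step 5: P1: load  L0  ⟶  OSII  (L0)  txn=BusRd  M[L0]=80
step 6: P3: store L0 := 63  ⟶  IIIM  (L0)  txn=BusRdX+Flush  M[L0]=64
step 7: P1: store L2 := 16  ⟶  IMII  (L2)  txn=BusUpgr+Flush  M[L2]=91
step 8: P3: store L0 := 58  ⟶  IIIM  (L0)  txn=∅  M[L0]=64
step 9: P1: load  L2  ⟶  IMII  (L2)  txn=∅  M[L2]=91
step 10: P0: store L0 := 13  ⟶  MIII  (L0)  txn=BusRdX+Flush  M[L0]=58
step 11: P0: load  L0  ⟶  MIII  (L0)  txn=∅  M[L0]=58
step 12: P0: load  L0  ⟶  MIII  (L0)  txn=∅  M[L0]=58
step 13: P1: load  L0  ⟶  OSII  (L0)  txn=BusRd  M[L0]=58
step 14: P0: load  L0  ⟶  OSII  (L0)  txn=∅  M[L0]=58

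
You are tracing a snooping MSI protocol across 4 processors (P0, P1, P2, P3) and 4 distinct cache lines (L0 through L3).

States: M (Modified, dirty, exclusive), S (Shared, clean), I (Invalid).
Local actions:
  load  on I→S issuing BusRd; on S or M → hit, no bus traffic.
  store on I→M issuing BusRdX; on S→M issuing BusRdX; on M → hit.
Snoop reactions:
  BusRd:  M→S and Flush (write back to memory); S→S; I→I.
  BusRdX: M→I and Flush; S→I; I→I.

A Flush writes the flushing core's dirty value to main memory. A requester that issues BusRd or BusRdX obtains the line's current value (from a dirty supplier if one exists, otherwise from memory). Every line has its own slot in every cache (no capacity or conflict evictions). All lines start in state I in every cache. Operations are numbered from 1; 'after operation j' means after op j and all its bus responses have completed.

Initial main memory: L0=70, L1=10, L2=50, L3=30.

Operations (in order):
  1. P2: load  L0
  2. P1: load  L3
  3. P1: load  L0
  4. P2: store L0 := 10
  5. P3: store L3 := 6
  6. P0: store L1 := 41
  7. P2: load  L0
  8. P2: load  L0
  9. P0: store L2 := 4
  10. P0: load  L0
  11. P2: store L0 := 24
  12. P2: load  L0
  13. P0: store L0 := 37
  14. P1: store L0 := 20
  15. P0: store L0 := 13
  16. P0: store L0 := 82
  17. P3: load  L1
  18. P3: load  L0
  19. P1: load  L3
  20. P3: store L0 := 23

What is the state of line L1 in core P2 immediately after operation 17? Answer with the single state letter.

  op1 P2: load  L0 → I/I/S/I on L0; bus BusRd; mem=70
  op2 P1: load  L3 → I/S/I/I on L3; bus BusRd; mem=30
  op3 P1: load  L0 → I/S/S/I on L0; bus BusRd; mem=70
  op4 P2: store L0 := 10 → I/I/M/I on L0; bus BusRdX; mem=70
  op5 P3: store L3 := 6 → I/I/I/M on L3; bus BusRdX; mem=30
  op6 P0: store L1 := 41 → M/I/I/I on L1; bus BusRdX; mem=10
  op7 P2: load  L0 → I/I/M/I on L0; bus (none); mem=70
  op8 P2: load  L0 → I/I/M/I on L0; bus (none); mem=70
  op9 P0: store L2 := 4 → M/I/I/I on L2; bus BusRdX; mem=50
  op10 P0: load  L0 → S/I/S/I on L0; bus BusRd Flush; mem=10
  op11 P2: store L0 := 24 → I/I/M/I on L0; bus BusRdX; mem=10
  op12 P2: load  L0 → I/I/M/I on L0; bus (none); mem=10
  op13 P0: store L0 := 37 → M/I/I/I on L0; bus BusRdX Flush; mem=24
  op14 P1: store L0 := 20 → I/M/I/I on L0; bus BusRdX Flush; mem=37
  op15 P0: store L0 := 13 → M/I/I/I on L0; bus BusRdX Flush; mem=20
  op16 P0: store L0 := 82 → M/I/I/I on L0; bus (none); mem=20
  op17 P3: load  L1 → S/I/I/S on L1; bus BusRd Flush; mem=41
  op18 P3: load  L0 → S/I/I/S on L0; bus BusRd Flush; mem=82
  op19 P1: load  L3 → I/S/I/S on L3; bus BusRd Flush; mem=6
  op20 P3: store L0 := 23 → I/I/I/M on L0; bus BusRdX; mem=82

state = I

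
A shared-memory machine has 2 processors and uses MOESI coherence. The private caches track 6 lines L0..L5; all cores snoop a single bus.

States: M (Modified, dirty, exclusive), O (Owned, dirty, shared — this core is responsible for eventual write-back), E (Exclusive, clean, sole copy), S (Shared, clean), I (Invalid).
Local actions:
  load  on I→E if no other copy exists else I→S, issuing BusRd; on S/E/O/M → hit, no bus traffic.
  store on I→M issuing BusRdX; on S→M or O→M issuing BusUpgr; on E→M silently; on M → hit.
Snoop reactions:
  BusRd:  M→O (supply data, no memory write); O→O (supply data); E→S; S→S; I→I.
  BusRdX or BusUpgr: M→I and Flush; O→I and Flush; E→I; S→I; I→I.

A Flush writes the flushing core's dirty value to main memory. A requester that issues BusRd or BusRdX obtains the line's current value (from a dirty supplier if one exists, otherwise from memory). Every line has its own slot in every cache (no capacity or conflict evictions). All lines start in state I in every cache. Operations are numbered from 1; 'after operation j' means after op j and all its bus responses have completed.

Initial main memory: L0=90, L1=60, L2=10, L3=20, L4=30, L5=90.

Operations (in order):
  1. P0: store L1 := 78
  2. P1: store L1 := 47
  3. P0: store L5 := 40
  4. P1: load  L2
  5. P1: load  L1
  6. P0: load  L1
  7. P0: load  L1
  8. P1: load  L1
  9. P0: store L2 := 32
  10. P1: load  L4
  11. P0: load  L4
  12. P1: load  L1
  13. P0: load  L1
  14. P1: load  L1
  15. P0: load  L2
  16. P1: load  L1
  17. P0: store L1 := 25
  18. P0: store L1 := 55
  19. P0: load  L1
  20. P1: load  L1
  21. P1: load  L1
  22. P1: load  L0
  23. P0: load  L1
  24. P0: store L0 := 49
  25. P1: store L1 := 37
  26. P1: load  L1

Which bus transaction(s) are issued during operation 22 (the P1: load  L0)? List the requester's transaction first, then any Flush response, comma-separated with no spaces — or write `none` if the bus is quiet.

bus = BusRd

[1] P0: store L1 := 78 | P0:M(78), P1:I | bus: BusRdX
[2] P1: store L1 := 47 | P0:I, P1:M(47) | bus: BusRdX,Flush
[3] P0: store L5 := 40 | P0:M(40), P1:I | bus: BusRdX
[4] P1: load  L2 | P0:I, P1:E(10) | bus: BusRd
[5] P1: load  L1 | P0:I, P1:M(47) | bus: none
[6] P0: load  L1 | P0:S(47), P1:O(47) | bus: BusRd
[7] P0: load  L1 | P0:S(47), P1:O(47) | bus: none
[8] P1: load  L1 | P0:S(47), P1:O(47) | bus: none
[9] P0: store L2 := 32 | P0:M(32), P1:I | bus: BusRdX
[10] P1: load  L4 | P0:I, P1:E(30) | bus: BusRd
[11] P0: load  L4 | P0:S(30), P1:S(30) | bus: BusRd
[12] P1: load  L1 | P0:S(47), P1:O(47) | bus: none
[13] P0: load  L1 | P0:S(47), P1:O(47) | bus: none
[14] P1: load  L1 | P0:S(47), P1:O(47) | bus: none
[15] P0: load  L2 | P0:M(32), P1:I | bus: none
[16] P1: load  L1 | P0:S(47), P1:O(47) | bus: none
[17] P0: store L1 := 25 | P0:M(25), P1:I | bus: BusUpgr,Flush
[18] P0: store L1 := 55 | P0:M(55), P1:I | bus: none
[19] P0: load  L1 | P0:M(55), P1:I | bus: none
[20] P1: load  L1 | P0:O(55), P1:S(55) | bus: BusRd
[21] P1: load  L1 | P0:O(55), P1:S(55) | bus: none
[22] P1: load  L0 | P0:I, P1:E(90) | bus: BusRd
[23] P0: load  L1 | P0:O(55), P1:S(55) | bus: none
[24] P0: store L0 := 49 | P0:M(49), P1:I | bus: BusRdX
[25] P1: store L1 := 37 | P0:I, P1:M(37) | bus: BusUpgr,Flush
[26] P1: load  L1 | P0:I, P1:M(37) | bus: none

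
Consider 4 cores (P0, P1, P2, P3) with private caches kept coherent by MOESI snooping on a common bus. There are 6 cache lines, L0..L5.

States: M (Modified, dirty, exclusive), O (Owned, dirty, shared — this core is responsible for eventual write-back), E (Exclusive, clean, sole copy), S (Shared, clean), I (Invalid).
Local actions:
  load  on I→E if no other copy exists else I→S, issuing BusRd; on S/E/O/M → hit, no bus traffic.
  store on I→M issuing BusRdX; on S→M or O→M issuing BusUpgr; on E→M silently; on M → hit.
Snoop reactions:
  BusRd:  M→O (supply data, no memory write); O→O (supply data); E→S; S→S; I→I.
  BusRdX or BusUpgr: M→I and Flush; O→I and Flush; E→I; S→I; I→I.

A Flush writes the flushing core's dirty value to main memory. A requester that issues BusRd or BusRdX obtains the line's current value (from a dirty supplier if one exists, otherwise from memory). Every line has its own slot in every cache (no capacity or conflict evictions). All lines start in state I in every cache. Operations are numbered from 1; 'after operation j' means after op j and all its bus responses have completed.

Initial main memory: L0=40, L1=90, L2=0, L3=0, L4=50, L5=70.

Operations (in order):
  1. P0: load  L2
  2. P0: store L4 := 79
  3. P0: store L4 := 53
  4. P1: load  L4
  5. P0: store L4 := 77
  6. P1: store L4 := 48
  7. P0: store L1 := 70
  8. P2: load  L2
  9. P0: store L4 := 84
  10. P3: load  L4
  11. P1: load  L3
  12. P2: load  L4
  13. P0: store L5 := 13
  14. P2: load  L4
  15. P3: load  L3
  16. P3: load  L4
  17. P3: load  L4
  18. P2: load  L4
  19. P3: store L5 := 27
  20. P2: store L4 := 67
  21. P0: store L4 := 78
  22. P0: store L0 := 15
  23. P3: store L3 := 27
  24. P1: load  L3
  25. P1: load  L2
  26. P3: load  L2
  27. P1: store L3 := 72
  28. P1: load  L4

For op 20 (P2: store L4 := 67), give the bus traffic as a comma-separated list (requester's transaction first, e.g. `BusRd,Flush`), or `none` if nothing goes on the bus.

bus = BusUpgr,Flush

step 1: P0: load  L2  ⟶  EIII  (L2)  txn=BusRd  M[L2]=0
step 2: P0: store L4 := 79  ⟶  MIII  (L4)  txn=BusRdX  M[L4]=50
step 3: P0: store L4 := 53  ⟶  MIII  (L4)  txn=∅  M[L4]=50
step 4: P1: load  L4  ⟶  OSII  (L4)  txn=BusRd  M[L4]=50
step 5: P0: store L4 := 77  ⟶  MIII  (L4)  txn=BusUpgr  M[L4]=50
step 6: P1: store L4 := 48  ⟶  IMII  (L4)  txn=BusRdX+Flush  M[L4]=77
step 7: P0: store L1 := 70  ⟶  MIII  (L1)  txn=BusRdX  M[L1]=90
step 8: P2: load  L2  ⟶  SISI  (L2)  txn=BusRd  M[L2]=0
step 9: P0: store L4 := 84  ⟶  MIII  (L4)  txn=BusRdX+Flush  M[L4]=48
step 10: P3: load  L4  ⟶  OIIS  (L4)  txn=BusRd  M[L4]=48
step 11: P1: load  L3  ⟶  IEII  (L3)  txn=BusRd  M[L3]=0
step 12: P2: load  L4  ⟶  OISS  (L4)  txn=BusRd  M[L4]=48
step 13: P0: store L5 := 13  ⟶  MIII  (L5)  txn=BusRdX  M[L5]=70
step 14: P2: load  L4  ⟶  OISS  (L4)  txn=∅  M[L4]=48
step 15: P3: load  L3  ⟶  ISIS  (L3)  txn=BusRd  M[L3]=0
step 16: P3: load  L4  ⟶  OISS  (L4)  txn=∅  M[L4]=48
step 17: P3: load  L4  ⟶  OISS  (L4)  txn=∅  M[L4]=48
step 18: P2: load  L4  ⟶  OISS  (L4)  txn=∅  M[L4]=48
step 19: P3: store L5 := 27  ⟶  IIIM  (L5)  txn=BusRdX+Flush  M[L5]=13
step 20: P2: store L4 := 67  ⟶  IIMI  (L4)  txn=BusUpgr+Flush  M[L4]=84
step 21: P0: store L4 := 78  ⟶  MIII  (L4)  txn=BusRdX+Flush  M[L4]=67
step 22: P0: store L0 := 15  ⟶  MIII  (L0)  txn=BusRdX  M[L0]=40
step 23: P3: store L3 := 27  ⟶  IIIM  (L3)  txn=BusUpgr  M[L3]=0
step 24: P1: load  L3  ⟶  ISIO  (L3)  txn=BusRd  M[L3]=0
step 25: P1: load  L2  ⟶  SSSI  (L2)  txn=BusRd  M[L2]=0
step 26: P3: load  L2  ⟶  SSSS  (L2)  txn=BusRd  M[L2]=0
step 27: P1: store L3 := 72  ⟶  IMII  (L3)  txn=BusUpgr+Flush  M[L3]=27
step 28: P1: load  L4  ⟶  OSII  (L4)  txn=BusRd  M[L4]=67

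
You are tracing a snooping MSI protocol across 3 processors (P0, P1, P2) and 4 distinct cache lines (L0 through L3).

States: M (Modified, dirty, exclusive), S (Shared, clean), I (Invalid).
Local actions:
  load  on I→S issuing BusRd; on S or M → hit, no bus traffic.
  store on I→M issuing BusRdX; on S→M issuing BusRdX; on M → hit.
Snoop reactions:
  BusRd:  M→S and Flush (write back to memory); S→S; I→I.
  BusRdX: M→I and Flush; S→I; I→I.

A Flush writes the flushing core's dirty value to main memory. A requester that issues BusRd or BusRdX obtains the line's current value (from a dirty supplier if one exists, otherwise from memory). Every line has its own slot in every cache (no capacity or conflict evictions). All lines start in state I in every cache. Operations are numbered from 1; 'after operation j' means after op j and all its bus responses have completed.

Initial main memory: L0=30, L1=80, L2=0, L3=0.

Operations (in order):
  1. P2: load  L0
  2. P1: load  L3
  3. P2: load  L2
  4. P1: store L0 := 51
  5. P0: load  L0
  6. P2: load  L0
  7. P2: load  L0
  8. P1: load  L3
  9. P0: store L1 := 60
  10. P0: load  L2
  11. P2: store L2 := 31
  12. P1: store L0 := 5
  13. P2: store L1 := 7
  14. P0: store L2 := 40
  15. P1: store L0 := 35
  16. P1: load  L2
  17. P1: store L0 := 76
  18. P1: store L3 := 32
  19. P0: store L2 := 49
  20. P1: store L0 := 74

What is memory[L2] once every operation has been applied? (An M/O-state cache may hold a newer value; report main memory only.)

  op1 P2: load  L0 → I/I/S on L0; bus BusRd; mem=30
  op2 P1: load  L3 → I/S/I on L3; bus BusRd; mem=0
  op3 P2: load  L2 → I/I/S on L2; bus BusRd; mem=0
  op4 P1: store L0 := 51 → I/M/I on L0; bus BusRdX; mem=30
  op5 P0: load  L0 → S/S/I on L0; bus BusRd Flush; mem=51
  op6 P2: load  L0 → S/S/S on L0; bus BusRd; mem=51
  op7 P2: load  L0 → S/S/S on L0; bus (none); mem=51
  op8 P1: load  L3 → I/S/I on L3; bus (none); mem=0
  op9 P0: store L1 := 60 → M/I/I on L1; bus BusRdX; mem=80
  op10 P0: load  L2 → S/I/S on L2; bus BusRd; mem=0
  op11 P2: store L2 := 31 → I/I/M on L2; bus BusRdX; mem=0
  op12 P1: store L0 := 5 → I/M/I on L0; bus BusRdX; mem=51
  op13 P2: store L1 := 7 → I/I/M on L1; bus BusRdX Flush; mem=60
  op14 P0: store L2 := 40 → M/I/I on L2; bus BusRdX Flush; mem=31
  op15 P1: store L0 := 35 → I/M/I on L0; bus (none); mem=51
  op16 P1: load  L2 → S/S/I on L2; bus BusRd Flush; mem=40
  op17 P1: store L0 := 76 → I/M/I on L0; bus (none); mem=51
  op18 P1: store L3 := 32 → I/M/I on L3; bus BusRdX; mem=0
  op19 P0: store L2 := 49 → M/I/I on L2; bus BusRdX; mem=40
  op20 P1: store L0 := 74 → I/M/I on L0; bus (none); mem=51

memory[L2] = 40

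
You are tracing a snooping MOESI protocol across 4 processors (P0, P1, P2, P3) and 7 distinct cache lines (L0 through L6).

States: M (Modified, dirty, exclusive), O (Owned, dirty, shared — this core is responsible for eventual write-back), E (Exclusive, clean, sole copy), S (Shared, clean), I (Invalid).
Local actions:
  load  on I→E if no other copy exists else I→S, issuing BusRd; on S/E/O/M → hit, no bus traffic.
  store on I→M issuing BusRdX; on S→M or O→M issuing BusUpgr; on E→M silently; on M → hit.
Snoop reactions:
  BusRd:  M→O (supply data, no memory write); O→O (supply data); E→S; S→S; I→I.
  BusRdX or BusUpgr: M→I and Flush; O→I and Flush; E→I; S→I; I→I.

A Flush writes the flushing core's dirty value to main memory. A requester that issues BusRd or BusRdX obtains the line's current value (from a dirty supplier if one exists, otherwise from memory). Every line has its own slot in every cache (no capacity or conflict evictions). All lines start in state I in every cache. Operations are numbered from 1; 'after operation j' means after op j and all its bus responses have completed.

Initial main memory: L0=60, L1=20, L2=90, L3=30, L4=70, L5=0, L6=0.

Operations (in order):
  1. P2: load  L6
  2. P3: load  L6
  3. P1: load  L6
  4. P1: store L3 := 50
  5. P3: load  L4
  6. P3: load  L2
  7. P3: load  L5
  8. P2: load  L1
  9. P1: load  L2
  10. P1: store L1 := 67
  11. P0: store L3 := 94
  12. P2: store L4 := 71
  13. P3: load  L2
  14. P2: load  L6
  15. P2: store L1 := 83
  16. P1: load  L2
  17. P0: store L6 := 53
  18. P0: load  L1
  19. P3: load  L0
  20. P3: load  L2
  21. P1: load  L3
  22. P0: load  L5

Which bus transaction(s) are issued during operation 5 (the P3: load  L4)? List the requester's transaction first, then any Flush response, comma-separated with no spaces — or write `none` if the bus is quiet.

bus = BusRd

[1] P2: load  L6 | P0:I, P1:I, P2:E(0), P3:I | bus: BusRd
[2] P3: load  L6 | P0:I, P1:I, P2:S(0), P3:S(0) | bus: BusRd
[3] P1: load  L6 | P0:I, P1:S(0), P2:S(0), P3:S(0) | bus: BusRd
[4] P1: store L3 := 50 | P0:I, P1:M(50), P2:I, P3:I | bus: BusRdX
[5] P3: load  L4 | P0:I, P1:I, P2:I, P3:E(70) | bus: BusRd
[6] P3: load  L2 | P0:I, P1:I, P2:I, P3:E(90) | bus: BusRd
[7] P3: load  L5 | P0:I, P1:I, P2:I, P3:E(0) | bus: BusRd
[8] P2: load  L1 | P0:I, P1:I, P2:E(20), P3:I | bus: BusRd
[9] P1: load  L2 | P0:I, P1:S(90), P2:I, P3:S(90) | bus: BusRd
[10] P1: store L1 := 67 | P0:I, P1:M(67), P2:I, P3:I | bus: BusRdX
[11] P0: store L3 := 94 | P0:M(94), P1:I, P2:I, P3:I | bus: BusRdX,Flush
[12] P2: store L4 := 71 | P0:I, P1:I, P2:M(71), P3:I | bus: BusRdX
[13] P3: load  L2 | P0:I, P1:S(90), P2:I, P3:S(90) | bus: none
[14] P2: load  L6 | P0:I, P1:S(0), P2:S(0), P3:S(0) | bus: none
[15] P2: store L1 := 83 | P0:I, P1:I, P2:M(83), P3:I | bus: BusRdX,Flush
[16] P1: load  L2 | P0:I, P1:S(90), P2:I, P3:S(90) | bus: none
[17] P0: store L6 := 53 | P0:M(53), P1:I, P2:I, P3:I | bus: BusRdX
[18] P0: load  L1 | P0:S(83), P1:I, P2:O(83), P3:I | bus: BusRd
[19] P3: load  L0 | P0:I, P1:I, P2:I, P3:E(60) | bus: BusRd
[20] P3: load  L2 | P0:I, P1:S(90), P2:I, P3:S(90) | bus: none
[21] P1: load  L3 | P0:O(94), P1:S(94), P2:I, P3:I | bus: BusRd
[22] P0: load  L5 | P0:S(0), P1:I, P2:I, P3:S(0) | bus: BusRd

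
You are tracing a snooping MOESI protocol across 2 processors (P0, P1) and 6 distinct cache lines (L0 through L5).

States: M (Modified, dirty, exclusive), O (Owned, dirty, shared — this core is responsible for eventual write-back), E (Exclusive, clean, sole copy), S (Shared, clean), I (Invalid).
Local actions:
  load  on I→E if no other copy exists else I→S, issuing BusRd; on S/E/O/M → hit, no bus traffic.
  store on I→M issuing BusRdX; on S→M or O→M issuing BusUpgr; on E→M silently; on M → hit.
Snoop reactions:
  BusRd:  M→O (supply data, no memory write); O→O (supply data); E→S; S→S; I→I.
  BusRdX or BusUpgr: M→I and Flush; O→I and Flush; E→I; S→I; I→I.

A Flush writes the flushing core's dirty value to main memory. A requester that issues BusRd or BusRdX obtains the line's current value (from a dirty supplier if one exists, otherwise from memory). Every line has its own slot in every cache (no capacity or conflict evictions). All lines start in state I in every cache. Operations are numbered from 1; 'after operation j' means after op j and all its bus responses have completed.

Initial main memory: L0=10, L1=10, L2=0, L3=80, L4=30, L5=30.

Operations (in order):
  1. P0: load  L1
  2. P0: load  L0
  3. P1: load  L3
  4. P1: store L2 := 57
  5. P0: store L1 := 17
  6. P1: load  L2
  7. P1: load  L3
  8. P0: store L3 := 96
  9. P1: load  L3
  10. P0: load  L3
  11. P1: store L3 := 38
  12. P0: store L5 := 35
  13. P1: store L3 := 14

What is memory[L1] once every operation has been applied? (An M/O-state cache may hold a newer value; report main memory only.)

  op1 P0: load  L1 → E/I on L1; bus BusRd; mem=10
  op2 P0: load  L0 → E/I on L0; bus BusRd; mem=10
  op3 P1: load  L3 → I/E on L3; bus BusRd; mem=80
  op4 P1: store L2 := 57 → I/M on L2; bus BusRdX; mem=0
  op5 P0: store L1 := 17 → M/I on L1; bus (none); mem=10
  op6 P1: load  L2 → I/M on L2; bus (none); mem=0
  op7 P1: load  L3 → I/E on L3; bus (none); mem=80
  op8 P0: store L3 := 96 → M/I on L3; bus BusRdX; mem=80
  op9 P1: load  L3 → O/S on L3; bus BusRd; mem=80
  op10 P0: load  L3 → O/S on L3; bus (none); mem=80
  op11 P1: store L3 := 38 → I/M on L3; bus BusUpgr Flush; mem=96
  op12 P0: store L5 := 35 → M/I on L5; bus BusRdX; mem=30
  op13 P1: store L3 := 14 → I/M on L3; bus (none); mem=96

memory[L1] = 10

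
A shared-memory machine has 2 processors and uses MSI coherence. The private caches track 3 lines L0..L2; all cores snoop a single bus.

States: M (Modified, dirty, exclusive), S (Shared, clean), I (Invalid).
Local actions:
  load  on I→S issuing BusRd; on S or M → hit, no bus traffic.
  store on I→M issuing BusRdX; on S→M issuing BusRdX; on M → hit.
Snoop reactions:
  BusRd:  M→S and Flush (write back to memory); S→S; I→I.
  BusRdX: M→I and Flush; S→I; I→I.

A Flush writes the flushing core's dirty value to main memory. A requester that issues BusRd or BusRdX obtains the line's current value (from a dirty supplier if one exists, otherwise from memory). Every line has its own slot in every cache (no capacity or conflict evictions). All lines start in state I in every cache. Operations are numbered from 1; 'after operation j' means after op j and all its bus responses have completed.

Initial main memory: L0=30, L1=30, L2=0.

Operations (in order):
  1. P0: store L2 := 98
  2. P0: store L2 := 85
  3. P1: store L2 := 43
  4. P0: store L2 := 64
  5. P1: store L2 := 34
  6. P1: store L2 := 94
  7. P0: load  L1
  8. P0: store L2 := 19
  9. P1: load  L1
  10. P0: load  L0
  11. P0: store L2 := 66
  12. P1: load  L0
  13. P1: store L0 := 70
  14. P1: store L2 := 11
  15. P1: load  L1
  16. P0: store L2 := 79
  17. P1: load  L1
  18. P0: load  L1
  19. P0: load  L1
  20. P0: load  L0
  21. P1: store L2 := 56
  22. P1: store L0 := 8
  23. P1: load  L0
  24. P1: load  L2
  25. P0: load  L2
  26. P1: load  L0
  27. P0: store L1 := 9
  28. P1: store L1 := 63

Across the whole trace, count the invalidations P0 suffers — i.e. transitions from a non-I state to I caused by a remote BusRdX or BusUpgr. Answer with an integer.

invalidations = 7

[1] P0: store L2 := 98 | P0:M(98), P1:I | bus: BusRdX
[2] P0: store L2 := 85 | P0:M(85), P1:I | bus: none
[3] P1: store L2 := 43 | P0:I, P1:M(43) | bus: BusRdX,Flush
[4] P0: store L2 := 64 | P0:M(64), P1:I | bus: BusRdX,Flush
[5] P1: store L2 := 34 | P0:I, P1:M(34) | bus: BusRdX,Flush
[6] P1: store L2 := 94 | P0:I, P1:M(94) | bus: none
[7] P0: load  L1 | P0:S(30), P1:I | bus: BusRd
[8] P0: store L2 := 19 | P0:M(19), P1:I | bus: BusRdX,Flush
[9] P1: load  L1 | P0:S(30), P1:S(30) | bus: BusRd
[10] P0: load  L0 | P0:S(30), P1:I | bus: BusRd
[11] P0: store L2 := 66 | P0:M(66), P1:I | bus: none
[12] P1: load  L0 | P0:S(30), P1:S(30) | bus: BusRd
[13] P1: store L0 := 70 | P0:I, P1:M(70) | bus: BusRdX
[14] P1: store L2 := 11 | P0:I, P1:M(11) | bus: BusRdX,Flush
[15] P1: load  L1 | P0:S(30), P1:S(30) | bus: none
[16] P0: store L2 := 79 | P0:M(79), P1:I | bus: BusRdX,Flush
[17] P1: load  L1 | P0:S(30), P1:S(30) | bus: none
[18] P0: load  L1 | P0:S(30), P1:S(30) | bus: none
[19] P0: load  L1 | P0:S(30), P1:S(30) | bus: none
[20] P0: load  L0 | P0:S(70), P1:S(70) | bus: BusRd,Flush
[21] P1: store L2 := 56 | P0:I, P1:M(56) | bus: BusRdX,Flush
[22] P1: store L0 := 8 | P0:I, P1:M(8) | bus: BusRdX
[23] P1: load  L0 | P0:I, P1:M(8) | bus: none
[24] P1: load  L2 | P0:I, P1:M(56) | bus: none
[25] P0: load  L2 | P0:S(56), P1:S(56) | bus: BusRd,Flush
[26] P1: load  L0 | P0:I, P1:M(8) | bus: none
[27] P0: store L1 := 9 | P0:M(9), P1:I | bus: BusRdX
[28] P1: store L1 := 63 | P0:I, P1:M(63) | bus: BusRdX,Flush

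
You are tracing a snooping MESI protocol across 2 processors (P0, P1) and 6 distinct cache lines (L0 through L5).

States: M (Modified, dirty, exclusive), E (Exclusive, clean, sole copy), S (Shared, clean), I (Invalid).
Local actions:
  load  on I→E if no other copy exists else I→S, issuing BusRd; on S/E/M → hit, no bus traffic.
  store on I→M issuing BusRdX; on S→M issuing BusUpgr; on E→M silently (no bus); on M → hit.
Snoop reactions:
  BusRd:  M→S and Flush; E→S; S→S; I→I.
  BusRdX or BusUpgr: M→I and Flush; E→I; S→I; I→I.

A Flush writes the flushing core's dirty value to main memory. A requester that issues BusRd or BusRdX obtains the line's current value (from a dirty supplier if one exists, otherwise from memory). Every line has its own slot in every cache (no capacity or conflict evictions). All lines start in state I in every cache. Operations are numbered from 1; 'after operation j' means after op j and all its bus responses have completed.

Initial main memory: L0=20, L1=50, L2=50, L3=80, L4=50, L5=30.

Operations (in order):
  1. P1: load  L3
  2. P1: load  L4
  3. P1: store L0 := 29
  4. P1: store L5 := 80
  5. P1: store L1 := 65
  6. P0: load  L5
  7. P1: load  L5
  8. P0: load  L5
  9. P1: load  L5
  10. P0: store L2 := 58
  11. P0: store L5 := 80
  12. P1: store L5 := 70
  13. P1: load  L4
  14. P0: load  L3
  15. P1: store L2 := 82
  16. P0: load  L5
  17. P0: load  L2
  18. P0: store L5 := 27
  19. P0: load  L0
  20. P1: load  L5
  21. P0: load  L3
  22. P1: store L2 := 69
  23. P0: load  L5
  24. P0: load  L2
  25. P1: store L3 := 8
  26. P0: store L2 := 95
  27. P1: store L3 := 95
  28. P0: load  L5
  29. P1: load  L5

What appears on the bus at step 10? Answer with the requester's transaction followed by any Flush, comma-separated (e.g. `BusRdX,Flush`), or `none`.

bus = BusRdX

1. P1: load  L3  bus=[BusRd]  L3: P0=I P1=E  mem[L3]=80
2. P1: load  L4  bus=[BusRd]  L4: P0=I P1=E  mem[L4]=50
3. P1: store L0 := 29  bus=[BusRdX]  L0: P0=I P1=M  mem[L0]=20
4. P1: store L5 := 80  bus=[BusRdX]  L5: P0=I P1=M  mem[L5]=30
5. P1: store L1 := 65  bus=[BusRdX]  L1: P0=I P1=M  mem[L1]=50
6. P0: load  L5  bus=[BusRd,Flush]  L5: P0=S P1=S  mem[L5]=80
7. P1: load  L5  bus=[-]  L5: P0=S P1=S  mem[L5]=80
8. P0: load  L5  bus=[-]  L5: P0=S P1=S  mem[L5]=80
9. P1: load  L5  bus=[-]  L5: P0=S P1=S  mem[L5]=80
10. P0: store L2 := 58  bus=[BusRdX]  L2: P0=M P1=I  mem[L2]=50
11. P0: store L5 := 80  bus=[BusUpgr]  L5: P0=M P1=I  mem[L5]=80
12. P1: store L5 := 70  bus=[BusRdX,Flush]  L5: P0=I P1=M  mem[L5]=80
13. P1: load  L4  bus=[-]  L4: P0=I P1=E  mem[L4]=50
14. P0: load  L3  bus=[BusRd]  L3: P0=S P1=S  mem[L3]=80
15. P1: store L2 := 82  bus=[BusRdX,Flush]  L2: P0=I P1=M  mem[L2]=58
16. P0: load  L5  bus=[BusRd,Flush]  L5: P0=S P1=S  mem[L5]=70
17. P0: load  L2  bus=[BusRd,Flush]  L2: P0=S P1=S  mem[L2]=82
18. P0: store L5 := 27  bus=[BusUpgr]  L5: P0=M P1=I  mem[L5]=70
19. P0: load  L0  bus=[BusRd,Flush]  L0: P0=S P1=S  mem[L0]=29
20. P1: load  L5  bus=[BusRd,Flush]  L5: P0=S P1=S  mem[L5]=27
21. P0: load  L3  bus=[-]  L3: P0=S P1=S  mem[L3]=80
22. P1: store L2 := 69  bus=[BusUpgr]  L2: P0=I P1=M  mem[L2]=82
23. P0: load  L5  bus=[-]  L5: P0=S P1=S  mem[L5]=27
24. P0: load  L2  bus=[BusRd,Flush]  L2: P0=S P1=S  mem[L2]=69
25. P1: store L3 := 8  bus=[BusUpgr]  L3: P0=I P1=M  mem[L3]=80
26. P0: store L2 := 95  bus=[BusUpgr]  L2: P0=M P1=I  mem[L2]=69
27. P1: store L3 := 95  bus=[-]  L3: P0=I P1=M  mem[L3]=80
28. P0: load  L5  bus=[-]  L5: P0=S P1=S  mem[L5]=27
29. P1: load  L5  bus=[-]  L5: P0=S P1=S  mem[L5]=27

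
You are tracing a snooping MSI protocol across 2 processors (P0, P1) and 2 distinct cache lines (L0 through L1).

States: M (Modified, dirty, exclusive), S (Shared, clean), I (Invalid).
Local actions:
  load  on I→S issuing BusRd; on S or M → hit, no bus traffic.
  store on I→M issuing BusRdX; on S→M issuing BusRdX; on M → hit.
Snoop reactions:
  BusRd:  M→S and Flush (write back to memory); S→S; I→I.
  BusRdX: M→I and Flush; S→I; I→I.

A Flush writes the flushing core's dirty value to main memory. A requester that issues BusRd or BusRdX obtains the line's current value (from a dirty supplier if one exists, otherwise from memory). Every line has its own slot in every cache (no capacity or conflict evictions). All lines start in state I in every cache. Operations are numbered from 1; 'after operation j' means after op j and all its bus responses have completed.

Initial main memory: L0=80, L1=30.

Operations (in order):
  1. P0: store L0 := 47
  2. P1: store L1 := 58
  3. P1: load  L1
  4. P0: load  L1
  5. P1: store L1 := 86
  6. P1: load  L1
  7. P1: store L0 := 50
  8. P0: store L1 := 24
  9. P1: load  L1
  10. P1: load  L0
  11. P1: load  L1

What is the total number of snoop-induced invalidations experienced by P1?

invalidations = 1

1. P0: store L0 := 47  bus=[BusRdX]  L0: P0=M P1=I  mem[L0]=80
2. P1: store L1 := 58  bus=[BusRdX]  L1: P0=I P1=M  mem[L1]=30
3. P1: load  L1  bus=[-]  L1: P0=I P1=M  mem[L1]=30
4. P0: load  L1  bus=[BusRd,Flush]  L1: P0=S P1=S  mem[L1]=58
5. P1: store L1 := 86  bus=[BusRdX]  L1: P0=I P1=M  mem[L1]=58
6. P1: load  L1  bus=[-]  L1: P0=I P1=M  mem[L1]=58
7. P1: store L0 := 50  bus=[BusRdX,Flush]  L0: P0=I P1=M  mem[L0]=47
8. P0: store L1 := 24  bus=[BusRdX,Flush]  L1: P0=M P1=I  mem[L1]=86
9. P1: load  L1  bus=[BusRd,Flush]  L1: P0=S P1=S  mem[L1]=24
10. P1: load  L0  bus=[-]  L0: P0=I P1=M  mem[L0]=47
11. P1: load  L1  bus=[-]  L1: P0=S P1=S  mem[L1]=24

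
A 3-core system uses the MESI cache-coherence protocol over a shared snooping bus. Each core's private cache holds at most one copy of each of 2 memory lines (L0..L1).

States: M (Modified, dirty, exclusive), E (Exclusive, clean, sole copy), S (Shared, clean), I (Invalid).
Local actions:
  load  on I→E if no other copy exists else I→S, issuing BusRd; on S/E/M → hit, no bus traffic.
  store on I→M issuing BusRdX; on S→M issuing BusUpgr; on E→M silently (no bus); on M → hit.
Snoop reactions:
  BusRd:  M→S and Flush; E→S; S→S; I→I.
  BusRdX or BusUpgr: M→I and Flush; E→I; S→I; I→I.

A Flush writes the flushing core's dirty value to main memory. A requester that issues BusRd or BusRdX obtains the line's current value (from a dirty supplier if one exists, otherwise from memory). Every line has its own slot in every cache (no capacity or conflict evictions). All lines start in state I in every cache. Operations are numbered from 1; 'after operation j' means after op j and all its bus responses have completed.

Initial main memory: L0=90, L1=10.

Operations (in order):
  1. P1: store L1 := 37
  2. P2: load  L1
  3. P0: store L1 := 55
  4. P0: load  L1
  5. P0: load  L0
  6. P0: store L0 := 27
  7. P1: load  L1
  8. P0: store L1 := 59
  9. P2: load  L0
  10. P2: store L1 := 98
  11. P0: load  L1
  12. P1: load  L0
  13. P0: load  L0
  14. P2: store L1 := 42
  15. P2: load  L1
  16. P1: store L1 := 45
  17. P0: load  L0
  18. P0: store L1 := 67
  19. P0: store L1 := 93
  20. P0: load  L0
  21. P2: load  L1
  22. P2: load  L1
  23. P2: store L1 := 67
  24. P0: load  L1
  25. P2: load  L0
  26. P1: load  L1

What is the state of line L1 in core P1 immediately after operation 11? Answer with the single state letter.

1. P1: store L1 := 37  bus=[BusRdX]  L1: P0=I P1=M P2=I  mem[L1]=10
2. P2: load  L1  bus=[BusRd,Flush]  L1: P0=I P1=S P2=S  mem[L1]=37
3. P0: store L1 := 55  bus=[BusRdX]  L1: P0=M P1=I P2=I  mem[L1]=37
4. P0: load  L1  bus=[-]  L1: P0=M P1=I P2=I  mem[L1]=37
5. P0: load  L0  bus=[BusRd]  L0: P0=E P1=I P2=I  mem[L0]=90
6. P0: store L0 := 27  bus=[-]  L0: P0=M P1=I P2=I  mem[L0]=90
7. P1: load  L1  bus=[BusRd,Flush]  L1: P0=S P1=S P2=I  mem[L1]=55
8. P0: store L1 := 59  bus=[BusUpgr]  L1: P0=M P1=I P2=I  mem[L1]=55
9. P2: load  L0  bus=[BusRd,Flush]  L0: P0=S P1=I P2=S  mem[L0]=27
10. P2: store L1 := 98  bus=[BusRdX,Flush]  L1: P0=I P1=I P2=M  mem[L1]=59
11. P0: load  L1  bus=[BusRd,Flush]  L1: P0=S P1=I P2=S  mem[L1]=98
12. P1: load  L0  bus=[BusRd]  L0: P0=S P1=S P2=S  mem[L0]=27
13. P0: load  L0  bus=[-]  L0: P0=S P1=S P2=S  mem[L0]=27
14. P2: store L1 := 42  bus=[BusUpgr]  L1: P0=I P1=I P2=M  mem[L1]=98
15. P2: load  L1  bus=[-]  L1: P0=I P1=I P2=M  mem[L1]=98
16. P1: store L1 := 45  bus=[BusRdX,Flush]  L1: P0=I P1=M P2=I  mem[L1]=42
17. P0: load  L0  bus=[-]  L0: P0=S P1=S P2=S  mem[L0]=27
18. P0: store L1 := 67  bus=[BusRdX,Flush]  L1: P0=M P1=I P2=I  mem[L1]=45
19. P0: store L1 := 93  bus=[-]  L1: P0=M P1=I P2=I  mem[L1]=45
20. P0: load  L0  bus=[-]  L0: P0=S P1=S P2=S  mem[L0]=27
21. P2: load  L1  bus=[BusRd,Flush]  L1: P0=S P1=I P2=S  mem[L1]=93
22. P2: load  L1  bus=[-]  L1: P0=S P1=I P2=S  mem[L1]=93
23. P2: store L1 := 67  bus=[BusUpgr]  L1: P0=I P1=I P2=M  mem[L1]=93
24. P0: load  L1  bus=[BusRd,Flush]  L1: P0=S P1=I P2=S  mem[L1]=67
25. P2: load  L0  bus=[-]  L0: P0=S P1=S P2=S  mem[L0]=27
26. P1: load  L1  bus=[BusRd]  L1: P0=S P1=S P2=S  mem[L1]=67

state = I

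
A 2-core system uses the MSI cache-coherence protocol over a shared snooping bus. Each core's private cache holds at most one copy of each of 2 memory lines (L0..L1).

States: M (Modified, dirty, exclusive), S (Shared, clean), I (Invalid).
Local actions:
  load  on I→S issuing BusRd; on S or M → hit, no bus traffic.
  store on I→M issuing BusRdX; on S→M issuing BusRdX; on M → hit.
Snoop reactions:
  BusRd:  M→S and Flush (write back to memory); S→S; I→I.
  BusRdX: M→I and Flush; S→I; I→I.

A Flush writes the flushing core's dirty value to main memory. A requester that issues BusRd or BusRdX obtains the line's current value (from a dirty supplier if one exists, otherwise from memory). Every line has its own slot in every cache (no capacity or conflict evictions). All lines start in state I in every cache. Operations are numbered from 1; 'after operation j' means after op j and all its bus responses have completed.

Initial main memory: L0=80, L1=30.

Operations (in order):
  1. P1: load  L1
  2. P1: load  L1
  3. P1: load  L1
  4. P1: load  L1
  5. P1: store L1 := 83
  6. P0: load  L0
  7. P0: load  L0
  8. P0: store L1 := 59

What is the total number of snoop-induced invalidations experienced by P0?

invalidations = 0

[1] P1: load  L1 | P0:I, P1:S(30) | bus: BusRd
[2] P1: load  L1 | P0:I, P1:S(30) | bus: none
[3] P1: load  L1 | P0:I, P1:S(30) | bus: none
[4] P1: load  L1 | P0:I, P1:S(30) | bus: none
[5] P1: store L1 := 83 | P0:I, P1:M(83) | bus: BusRdX
[6] P0: load  L0 | P0:S(80), P1:I | bus: BusRd
[7] P0: load  L0 | P0:S(80), P1:I | bus: none
[8] P0: store L1 := 59 | P0:M(59), P1:I | bus: BusRdX,Flush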